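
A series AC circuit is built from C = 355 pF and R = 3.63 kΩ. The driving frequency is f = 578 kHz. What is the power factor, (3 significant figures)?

0.978

ω = 2πf = 3.632e+06 rad/s
X_C = 1/(ωC) = 776 Ω
Z = 3630 − j776 Ω
|Z| = √(3630² + 776²) = 3710 Ω
∠Z = arctan(-776/3630) = -12.1°
cos φ = cos(-12.1°) = 0.978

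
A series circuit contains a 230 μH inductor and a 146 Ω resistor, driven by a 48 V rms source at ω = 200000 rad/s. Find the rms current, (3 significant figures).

X_L = ωL = 46.0 Ω
Z = 146 + j46.0 Ω
|Z| = √(146² + 46.0²) = 153 Ω
I = V/|Z| = 48/153 = 314 mA

314 mA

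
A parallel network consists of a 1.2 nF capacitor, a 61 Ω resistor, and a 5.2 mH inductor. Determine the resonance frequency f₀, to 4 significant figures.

63.71 kHz

ω₀ = 1/√(LC) = 1/√(0.0052 × 1.2e-09) = 400300 rad/s
f₀ = ω₀/(2π) = 63.71 kHz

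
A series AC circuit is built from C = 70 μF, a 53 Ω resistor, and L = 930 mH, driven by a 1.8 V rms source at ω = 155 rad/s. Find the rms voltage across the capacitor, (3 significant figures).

2.23 V

X_L = ωL = 144 Ω
X_C = 1/(ωC) = 92.2 Ω
Net reactance X = X_L − X_C = 52.0 Ω
Z = 53.0 + j52.0 Ω
|Z| = √(53.0² + 52.0²) = 74.2 Ω
I = V/|Z| = 24.2 mA
V_C = I·|Z_C| = 0.0242 × 92.2 = 2.23 V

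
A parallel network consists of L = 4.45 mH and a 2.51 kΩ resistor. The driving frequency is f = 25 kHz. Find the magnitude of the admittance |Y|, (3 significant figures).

ω = 2πf = 157100 rad/s
X_L = ωL = 699 Ω
Parallel: admittances add. Y = 1/R + 1/(jωL)
Y = (0.000398 − j0.00143) S
|Y| = 0.00149 S → |Z| = 1/|Y| = 673 Ω, ∠Z = −∠Y = 74.4°

1.49 mS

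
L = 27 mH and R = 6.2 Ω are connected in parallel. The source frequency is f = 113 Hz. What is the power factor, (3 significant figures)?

ω = 2πf = 710.0 rad/s
X_L = ωL = 19.2 Ω
Parallel: admittances add. Y = 1/R + 1/(jωL)
Y = (0.161 − j0.0522) S
|Y| = 0.170 S → |Z| = 1/|Y| = 5.90 Ω, ∠Z = −∠Y = 17.9°
cos φ = cos(17.9°) = 0.951

0.951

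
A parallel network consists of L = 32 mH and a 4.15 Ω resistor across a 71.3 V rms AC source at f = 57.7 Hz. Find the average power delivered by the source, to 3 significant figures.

ω = 2πf = 362.5 rad/s
X_L = ωL = 11.6 Ω
Parallel: admittances add. Y = 1/R + 1/(jωL)
Y = (0.241 − j0.0862) S
|Y| = 0.256 S → |Z| = 1/|Y| = 3.91 Ω, ∠Z = −∠Y = 19.7°
I = V/|Z| = 18.2 A
P = VI cos φ = 71.3 × 18.2 × cos(19.7°) = 1.22 kW

1.22 kW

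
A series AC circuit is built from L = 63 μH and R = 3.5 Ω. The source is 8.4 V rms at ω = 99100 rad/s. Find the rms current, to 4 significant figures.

1.174 A

X_L = ωL = 6.243 Ω
Z = 3.500 + j6.243 Ω
|Z| = √(3.500² + 6.243²) = 7.157 Ω
I = V/|Z| = 8.4/7.157 = 1.174 A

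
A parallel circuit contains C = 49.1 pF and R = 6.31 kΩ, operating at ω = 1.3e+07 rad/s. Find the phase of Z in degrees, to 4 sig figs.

X_C = 1/(ωC) = 1567 Ω
Parallel: admittances add. Y = 1/R + jωC
Y = (0.0001585 + j0.0006383) S
|Y| = 0.0006577 S → |Z| = 1/|Y| = 1520 Ω, ∠Z = −∠Y = -76.06°

-76.06°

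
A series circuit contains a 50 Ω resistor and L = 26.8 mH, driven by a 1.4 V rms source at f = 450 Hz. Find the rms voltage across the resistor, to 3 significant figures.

0.771 V

ω = 2πf = 2827 rad/s
X_L = ωL = 75.8 Ω
Z = 50.0 + j75.8 Ω
|Z| = √(50.0² + 75.8²) = 90.8 Ω
I = V/|Z| = 15.4 mA
V_R = I·|Z_R| = 0.0154 × 50.0 = 0.771 V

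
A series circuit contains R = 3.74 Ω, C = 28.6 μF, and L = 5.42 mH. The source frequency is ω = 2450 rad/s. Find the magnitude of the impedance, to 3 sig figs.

X_L = ωL = 13.3 Ω
X_C = 1/(ωC) = 14.3 Ω
Net reactance X = X_L − X_C = -0.992 Ω
Z = 3.74 − j0.992 Ω
|Z| = √(3.74² + 0.992²) = 3.87 Ω

3.87 Ω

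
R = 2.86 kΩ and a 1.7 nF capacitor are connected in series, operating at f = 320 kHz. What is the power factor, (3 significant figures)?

ω = 2πf = 2.011e+06 rad/s
X_C = 1/(ωC) = 293 Ω
Z = 2860 − j293 Ω
|Z| = √(2860² + 293²) = 2870 Ω
∠Z = arctan(-293/2860) = -5.84°
cos φ = cos(-5.84°) = 0.995

0.995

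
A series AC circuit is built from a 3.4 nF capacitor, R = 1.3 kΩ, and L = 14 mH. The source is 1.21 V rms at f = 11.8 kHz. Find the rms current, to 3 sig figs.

ω = 2πf = 74140 rad/s
X_L = ωL = 1040 Ω
X_C = 1/(ωC) = 3970 Ω
Net reactance X = X_L − X_C = -2930 Ω
Z = 1300 − j2930 Ω
|Z| = √(1300² + 2930²) = 3200 Ω
I = V/|Z| = 1.21/3200 = 378 μA

378 μA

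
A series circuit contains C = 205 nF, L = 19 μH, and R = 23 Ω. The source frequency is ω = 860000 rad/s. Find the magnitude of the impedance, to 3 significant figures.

X_L = ωL = 16.3 Ω
X_C = 1/(ωC) = 5.67 Ω
Net reactance X = X_L − X_C = 10.7 Ω
Z = 23.0 + j10.7 Ω
|Z| = √(23.0² + 10.7²) = 25.4 Ω

25.4 Ω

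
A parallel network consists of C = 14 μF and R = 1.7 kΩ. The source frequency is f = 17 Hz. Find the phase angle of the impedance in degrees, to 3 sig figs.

-68.5°

ω = 2πf = 106.8 rad/s
X_C = 1/(ωC) = 669 Ω
Parallel: admittances add. Y = 1/R + jωC
Y = (0.000588 + j0.00150) S
|Y| = 0.00161 S → |Z| = 1/|Y| = 622 Ω, ∠Z = −∠Y = -68.5°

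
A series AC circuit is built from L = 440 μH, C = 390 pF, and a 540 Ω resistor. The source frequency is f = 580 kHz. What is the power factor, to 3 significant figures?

0.515

ω = 2πf = 3.644e+06 rad/s
X_L = ωL = 1600 Ω
X_C = 1/(ωC) = 704 Ω
Net reactance X = X_L − X_C = 900 Ω
Z = 540 + j900 Ω
|Z| = √(540² + 900²) = 1050 Ω
∠Z = arctan(900/540) = 59.0°
cos φ = cos(59.0°) = 0.515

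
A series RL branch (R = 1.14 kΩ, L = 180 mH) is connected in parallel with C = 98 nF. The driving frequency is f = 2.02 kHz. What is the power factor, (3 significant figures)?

0.192

ω = 2πf = 12690 rad/s
X_L = ωL = 2280 Ω
X_C = 1/(ωC) = 804 Ω
Branch 1 (R+jX_L): Z₁ = 1140 + j2280 Ω, |Z₁| = 2550 Ω
Branch 2 (−jX_C): Z₂ = −j804 Ω
Parallel: Z = Z₁Z₂/(Z₁+Z₂), |Z| = 1100 Ω, ∠Z = -78.9°
cos φ = cos(-78.9°) = 0.192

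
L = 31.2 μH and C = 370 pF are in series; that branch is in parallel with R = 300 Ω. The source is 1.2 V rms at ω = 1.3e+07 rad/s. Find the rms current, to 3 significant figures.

X_L = ωL = 406 Ω
X_C = 1/(ωC) = 208 Ω
Branch 1: Z₁ = R = 300 Ω
Branch 2 (series LC): Z₂ = j(X_L − X_C) = j198 Ω
Parallel: Z = Z₁Z₂/(Z₁+Z₂), |Z| = 165 Ω, ∠Z = 56.6°
I = V/|Z| = 1.2/165 = 7.27 mA

7.27 mA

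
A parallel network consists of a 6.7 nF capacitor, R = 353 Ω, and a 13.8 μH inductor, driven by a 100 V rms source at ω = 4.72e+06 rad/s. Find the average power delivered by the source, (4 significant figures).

28.33 W

X_L = ωL = 65.14 Ω
X_C = 1/(ωC) = 31.62 Ω
Parallel: admittances add. Y = 1/R + 1/(jωL) + jωC
Y = (0.002833 + j0.01627) S
|Y| = 0.01652 S → |Z| = 1/|Y| = 60.55 Ω, ∠Z = −∠Y = -80.12°
I = V/|Z| = 1.652 A
P = VI cos φ = 100 × 1.652 × cos(-80.12°) = 28.33 W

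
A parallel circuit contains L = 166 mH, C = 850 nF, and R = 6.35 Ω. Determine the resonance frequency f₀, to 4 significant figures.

ω₀ = 1/√(LC) = 1/√(0.166 × 8.5e-07) = 2662 rad/s
f₀ = ω₀/(2π) = 423.7 Hz

423.7 Hz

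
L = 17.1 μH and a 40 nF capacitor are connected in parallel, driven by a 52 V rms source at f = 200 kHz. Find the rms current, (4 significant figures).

193.9 mA

ω = 2πf = 1.257e+06 rad/s
X_L = ωL = 21.49 Ω
X_C = 1/(ωC) = 19.89 Ω
Parallel: admittances add. Y = 1/(jωL) + jωC
Y = (0 + j0.003729) S
|Y| = 0.003729 S → |Z| = 1/|Y| = 268.2 Ω, ∠Z = −∠Y = -90.00°
I = V/|Z| = 52/268.2 = 193.9 mA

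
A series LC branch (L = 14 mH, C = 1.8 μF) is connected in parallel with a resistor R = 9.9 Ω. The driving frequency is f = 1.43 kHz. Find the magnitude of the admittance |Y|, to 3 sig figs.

102 mS

ω = 2πf = 8985 rad/s
X_L = ωL = 126 Ω
X_C = 1/(ωC) = 61.8 Ω
Branch 1: Z₁ = R = 9.90 Ω
Branch 2 (series LC): Z₂ = j(X_L − X_C) = j64.0 Ω
Parallel: Z = Z₁Z₂/(Z₁+Z₂), |Z| = 9.78 Ω, ∠Z = 8.80°
|Y| = 1/|Z| = 102 mS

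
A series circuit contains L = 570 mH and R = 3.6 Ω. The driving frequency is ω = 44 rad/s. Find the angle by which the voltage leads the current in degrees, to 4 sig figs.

X_L = ωL = 25.08 Ω
Z = 3.600 + j25.08 Ω
|Z| = √(3.600² + 25.08²) = 25.34 Ω
∠Z = arctan(25.08/3.600) = 81.83°

81.83°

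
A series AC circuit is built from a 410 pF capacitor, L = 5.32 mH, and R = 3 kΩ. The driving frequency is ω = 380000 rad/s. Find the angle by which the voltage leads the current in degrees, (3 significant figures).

-55.7°

X_L = ωL = 2020 Ω
X_C = 1/(ωC) = 6420 Ω
Net reactance X = X_L − X_C = -4400 Ω
Z = 3000 − j4400 Ω
|Z| = √(3000² + 4400²) = 5320 Ω
∠Z = arctan(-4400/3000) = -55.7°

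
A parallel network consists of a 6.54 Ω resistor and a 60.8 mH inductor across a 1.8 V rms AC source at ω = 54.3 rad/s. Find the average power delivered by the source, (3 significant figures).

495 mW

X_L = ωL = 3.30 Ω
Parallel: admittances add. Y = 1/R + 1/(jωL)
Y = (0.153 − j0.303) S
|Y| = 0.339 S → |Z| = 1/|Y| = 2.95 Ω, ∠Z = −∠Y = 63.2°
I = V/|Z| = 611 mA
P = VI cos φ = 1.8 × 0.611 × cos(63.2°) = 495 mW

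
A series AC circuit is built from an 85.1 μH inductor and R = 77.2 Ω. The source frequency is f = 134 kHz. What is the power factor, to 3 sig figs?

0.733

ω = 2πf = 841900 rad/s
X_L = ωL = 71.6 Ω
Z = 77.2 + j71.6 Ω
|Z| = √(77.2² + 71.6²) = 105 Ω
∠Z = arctan(71.6/77.2) = 42.9°
cos φ = cos(42.9°) = 0.733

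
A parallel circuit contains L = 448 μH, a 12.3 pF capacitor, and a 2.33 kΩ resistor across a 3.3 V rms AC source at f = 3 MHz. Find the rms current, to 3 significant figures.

1.46 mA

ω = 2πf = 1.885e+07 rad/s
X_L = ωL = 8440 Ω
X_C = 1/(ωC) = 4310 Ω
Parallel: admittances add. Y = 1/R + 1/(jωL) + jωC
Y = (0.000429 + j0.000113) S
|Y| = 0.000444 S → |Z| = 1/|Y| = 2250 Ω, ∠Z = −∠Y = -14.8°
I = V/|Z| = 3.3/2250 = 1.46 mA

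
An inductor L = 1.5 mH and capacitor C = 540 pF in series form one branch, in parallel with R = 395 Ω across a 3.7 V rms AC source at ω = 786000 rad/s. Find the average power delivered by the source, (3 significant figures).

34.7 mW

X_L = ωL = 1180 Ω
X_C = 1/(ωC) = 2360 Ω
Branch 1: Z₁ = R = 395 Ω
Branch 2 (series LC): Z₂ = j(X_L − X_C) = −j1180 Ω
Parallel: Z = Z₁Z₂/(Z₁+Z₂), |Z| = 374 Ω, ∠Z = -18.6°
I = V/|Z| = 9.88 mA
P = VI cos φ = 3.7 × 0.00988 × cos(-18.6°) = 34.7 mW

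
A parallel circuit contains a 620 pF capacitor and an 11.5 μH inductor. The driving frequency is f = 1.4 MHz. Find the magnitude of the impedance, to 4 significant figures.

ω = 2πf = 8.796e+06 rad/s
X_L = ωL = 101.2 Ω
X_C = 1/(ωC) = 183.4 Ω
Parallel: admittances add. Y = 1/(jωL) + jωC
Y = (0 − j0.004432) S
|Y| = 0.004432 S → |Z| = 1/|Y| = 225.7 Ω, ∠Z = −∠Y = 90.00°

225.7 Ω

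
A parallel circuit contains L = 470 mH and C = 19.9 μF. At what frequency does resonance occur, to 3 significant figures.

52.0 Hz

ω₀ = 1/√(LC) = 1/√(0.47 × 1.99e-05) = 327.0 rad/s
f₀ = ω₀/(2π) = 52.0 Hz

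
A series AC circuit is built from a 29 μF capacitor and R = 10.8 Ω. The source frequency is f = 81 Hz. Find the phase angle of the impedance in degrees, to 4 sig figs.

-80.94°

ω = 2πf = 508.9 rad/s
X_C = 1/(ωC) = 67.75 Ω
Z = 10.80 − j67.75 Ω
|Z| = √(10.80² + 67.75²) = 68.61 Ω
∠Z = arctan(-67.75/10.80) = -80.94°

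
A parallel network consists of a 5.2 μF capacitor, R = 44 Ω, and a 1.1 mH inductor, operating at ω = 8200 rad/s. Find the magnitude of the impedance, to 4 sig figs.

13.91 Ω

X_L = ωL = 9.020 Ω
X_C = 1/(ωC) = 23.45 Ω
Parallel: admittances add. Y = 1/R + 1/(jωL) + jωC
Y = (0.02273 − j0.06822) S
|Y| = 0.07191 S → |Z| = 1/|Y| = 13.91 Ω, ∠Z = −∠Y = 71.58°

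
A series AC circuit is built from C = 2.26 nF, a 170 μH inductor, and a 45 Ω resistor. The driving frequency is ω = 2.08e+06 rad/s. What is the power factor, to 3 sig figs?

X_L = ωL = 354 Ω
X_C = 1/(ωC) = 213 Ω
Net reactance X = X_L − X_C = 141 Ω
Z = 45.0 + j141 Ω
|Z| = √(45.0² + 141²) = 148 Ω
∠Z = arctan(141/45.0) = 72.3°
cos φ = cos(72.3°) = 0.304

0.304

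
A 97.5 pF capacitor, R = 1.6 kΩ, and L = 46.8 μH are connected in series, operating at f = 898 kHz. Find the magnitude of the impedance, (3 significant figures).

2230 Ω

ω = 2πf = 5.642e+06 rad/s
X_L = ωL = 264 Ω
X_C = 1/(ωC) = 1820 Ω
Net reactance X = X_L − X_C = -1550 Ω
Z = 1600 − j1550 Ω
|Z| = √(1600² + 1550²) = 2230 Ω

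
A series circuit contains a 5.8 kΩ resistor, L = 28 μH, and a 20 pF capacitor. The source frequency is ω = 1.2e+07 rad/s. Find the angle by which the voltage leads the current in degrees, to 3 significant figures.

-33.4°

X_L = ωL = 336 Ω
X_C = 1/(ωC) = 4170 Ω
Net reactance X = X_L − X_C = -3830 Ω
Z = 5800 − j3830 Ω
|Z| = √(5800² + 3830²) = 6950 Ω
∠Z = arctan(-3830/5800) = -33.4°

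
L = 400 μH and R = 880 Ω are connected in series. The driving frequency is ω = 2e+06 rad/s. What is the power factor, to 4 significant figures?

0.7399

X_L = ωL = 800.0 Ω
Z = 880.0 + j800.0 Ω
|Z| = √(880.0² + 800.0²) = 1189 Ω
∠Z = arctan(800.0/880.0) = 42.27°
cos φ = cos(42.27°) = 0.7399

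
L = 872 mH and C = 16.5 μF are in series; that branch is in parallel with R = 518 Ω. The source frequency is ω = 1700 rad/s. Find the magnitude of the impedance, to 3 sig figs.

X_L = ωL = 1480 Ω
X_C = 1/(ωC) = 35.7 Ω
Branch 1: Z₁ = R = 518 Ω
Branch 2 (series LC): Z₂ = j(X_L − X_C) = j1450 Ω
Parallel: Z = Z₁Z₂/(Z₁+Z₂), |Z| = 488 Ω, ∠Z = 19.7°

488 Ω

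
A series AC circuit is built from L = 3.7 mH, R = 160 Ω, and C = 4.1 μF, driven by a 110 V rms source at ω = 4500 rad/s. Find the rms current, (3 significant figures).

X_L = ωL = 16.7 Ω
X_C = 1/(ωC) = 54.2 Ω
Net reactance X = X_L − X_C = -37.6 Ω
Z = 160 − j37.6 Ω
|Z| = √(160² + 37.6²) = 164 Ω
I = V/|Z| = 110/164 = 669 mA

669 mA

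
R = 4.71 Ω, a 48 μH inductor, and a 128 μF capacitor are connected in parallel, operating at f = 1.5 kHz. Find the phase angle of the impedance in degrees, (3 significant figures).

ω = 2πf = 9425 rad/s
X_L = ωL = 0.452 Ω
X_C = 1/(ωC) = 0.829 Ω
Parallel: admittances add. Y = 1/R + 1/(jωL) + jωC
Y = (0.212 − j1.00) S
|Y| = 1.03 S → |Z| = 1/|Y| = 0.974 Ω, ∠Z = −∠Y = 78.1°

78.1°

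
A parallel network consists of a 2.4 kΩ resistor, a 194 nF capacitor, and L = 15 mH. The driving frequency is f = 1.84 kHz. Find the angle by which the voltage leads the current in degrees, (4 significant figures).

83.26°

ω = 2πf = 11560 rad/s
X_L = ωL = 173.4 Ω
X_C = 1/(ωC) = 445.9 Ω
Parallel: admittances add. Y = 1/R + 1/(jωL) + jωC
Y = (0.0004167 − j0.003524) S
|Y| = 0.003548 S → |Z| = 1/|Y| = 281.8 Ω, ∠Z = −∠Y = 83.26°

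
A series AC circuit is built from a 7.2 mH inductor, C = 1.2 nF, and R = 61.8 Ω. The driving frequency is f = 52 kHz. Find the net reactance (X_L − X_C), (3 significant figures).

-198 Ω

ω = 2πf = 326700 rad/s
X_L = ωL = 2350 Ω
X_C = 1/(ωC) = 2550 Ω
X = 2350 − 2550 = -198 Ω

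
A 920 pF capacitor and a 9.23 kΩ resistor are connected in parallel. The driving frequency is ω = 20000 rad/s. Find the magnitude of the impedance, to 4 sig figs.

X_C = 1/(ωC) = 54350 Ω
Parallel: admittances add. Y = 1/R + jωC
Y = (0.0001083 + j1.84e-05) S
|Y| = 0.0001099 S → |Z| = 1/|Y| = 9100 Ω, ∠Z = −∠Y = -9.639°

9100 Ω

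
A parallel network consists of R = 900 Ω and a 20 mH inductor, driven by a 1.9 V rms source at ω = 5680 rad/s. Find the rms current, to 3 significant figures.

X_L = ωL = 114 Ω
Parallel: admittances add. Y = 1/R + 1/(jωL)
Y = (0.00111 − j0.00880) S
|Y| = 0.00887 S → |Z| = 1/|Y| = 113 Ω, ∠Z = −∠Y = 82.8°
I = V/|Z| = 1.9/113 = 16.9 mA

16.9 mA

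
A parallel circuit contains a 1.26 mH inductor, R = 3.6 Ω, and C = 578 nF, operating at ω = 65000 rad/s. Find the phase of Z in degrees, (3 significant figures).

X_L = ωL = 81.9 Ω
X_C = 1/(ωC) = 26.6 Ω
Parallel: admittances add. Y = 1/R + 1/(jωL) + jωC
Y = (0.278 + j0.0254) S
|Y| = 0.279 S → |Z| = 1/|Y| = 3.59 Ω, ∠Z = −∠Y = -5.22°

-5.22°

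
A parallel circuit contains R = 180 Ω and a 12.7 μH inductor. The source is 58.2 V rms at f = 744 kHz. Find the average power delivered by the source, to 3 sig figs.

ω = 2πf = 4.675e+06 rad/s
X_L = ωL = 59.4 Ω
Parallel: admittances add. Y = 1/R + 1/(jωL)
Y = (0.00556 − j0.0168) S
|Y| = 0.0177 S → |Z| = 1/|Y| = 56.4 Ω, ∠Z = −∠Y = 71.7°
I = V/|Z| = 1.03 A
P = VI cos φ = 58.2 × 1.03 × cos(71.7°) = 18.8 W

18.8 W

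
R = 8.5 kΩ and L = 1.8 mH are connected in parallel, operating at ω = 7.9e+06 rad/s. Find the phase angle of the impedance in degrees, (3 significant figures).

X_L = ωL = 14200 Ω
Parallel: admittances add. Y = 1/R + 1/(jωL)
Y = (0.000118 − j7.03e-05) S
|Y| = 0.000137 S → |Z| = 1/|Y| = 7300 Ω, ∠Z = −∠Y = 30.9°

30.9°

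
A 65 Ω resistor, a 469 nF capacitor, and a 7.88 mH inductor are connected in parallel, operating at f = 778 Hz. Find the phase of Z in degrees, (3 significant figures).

57.0°

ω = 2πf = 4888 rad/s
X_L = ωL = 38.5 Ω
X_C = 1/(ωC) = 436 Ω
Parallel: admittances add. Y = 1/R + 1/(jωL) + jωC
Y = (0.0154 − j0.0237) S
|Y| = 0.0282 S → |Z| = 1/|Y| = 35.4 Ω, ∠Z = −∠Y = 57.0°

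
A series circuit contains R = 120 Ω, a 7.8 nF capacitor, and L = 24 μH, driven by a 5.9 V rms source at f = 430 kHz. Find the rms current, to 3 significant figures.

48.7 mA

ω = 2πf = 2.702e+06 rad/s
X_L = ωL = 64.8 Ω
X_C = 1/(ωC) = 47.5 Ω
Net reactance X = X_L − X_C = 17.4 Ω
Z = 120 + j17.4 Ω
|Z| = √(120² + 17.4²) = 121 Ω
I = V/|Z| = 5.9/121 = 48.7 mA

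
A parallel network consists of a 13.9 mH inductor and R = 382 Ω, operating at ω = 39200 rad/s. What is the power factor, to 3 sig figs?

0.819

X_L = ωL = 545 Ω
Parallel: admittances add. Y = 1/R + 1/(jωL)
Y = (0.00262 − j0.00184) S
|Y| = 0.00320 S → |Z| = 1/|Y| = 313 Ω, ∠Z = −∠Y = 35.0°
cos φ = cos(35.0°) = 0.819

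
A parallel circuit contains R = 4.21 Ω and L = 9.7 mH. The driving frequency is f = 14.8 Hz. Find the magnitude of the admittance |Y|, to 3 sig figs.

ω = 2πf = 92.99 rad/s
X_L = ωL = 0.902 Ω
Parallel: admittances add. Y = 1/R + 1/(jωL)
Y = (0.238 − j1.11) S
|Y| = 1.13 S → |Z| = 1/|Y| = 0.882 Ω, ∠Z = −∠Y = 77.9°

1.13 S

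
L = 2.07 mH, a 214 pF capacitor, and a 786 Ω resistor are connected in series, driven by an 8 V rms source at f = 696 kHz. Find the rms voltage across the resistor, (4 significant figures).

ω = 2πf = 4.373e+06 rad/s
X_L = ωL = 9052 Ω
X_C = 1/(ωC) = 1069 Ω
Net reactance X = X_L − X_C = 7984 Ω
Z = 786.0 + j7984 Ω
|Z| = √(786.0² + 7984²) = 8022 Ω
I = V/|Z| = 997.2 μA
V_R = I·|Z_R| = 0.0009972 × 786.0 = 0.7838 V

0.7838 V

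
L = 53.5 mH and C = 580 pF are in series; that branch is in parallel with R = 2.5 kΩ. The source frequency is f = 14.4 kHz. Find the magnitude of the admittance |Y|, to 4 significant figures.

ω = 2πf = 90480 rad/s
X_L = ωL = 4841 Ω
X_C = 1/(ωC) = 19060 Ω
Branch 1: Z₁ = R = 2500 Ω
Branch 2 (series LC): Z₂ = j(X_L − X_C) = −j14220 Ω
Parallel: Z = Z₁Z₂/(Z₁+Z₂), |Z| = 2462 Ω, ∠Z = -9.974°
|Y| = 1/|Z| = 406.1 μS

406.1 μS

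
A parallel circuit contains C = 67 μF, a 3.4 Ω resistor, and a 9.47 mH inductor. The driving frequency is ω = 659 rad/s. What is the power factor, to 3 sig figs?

X_L = ωL = 6.24 Ω
X_C = 1/(ωC) = 22.6 Ω
Parallel: admittances add. Y = 1/R + 1/(jωL) + jωC
Y = (0.294 − j0.116) S
|Y| = 0.316 S → |Z| = 1/|Y| = 3.16 Ω, ∠Z = −∠Y = 21.5°
cos φ = cos(21.5°) = 0.930

0.930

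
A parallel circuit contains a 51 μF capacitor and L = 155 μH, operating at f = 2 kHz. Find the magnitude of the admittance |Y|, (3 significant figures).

ω = 2πf = 12570 rad/s
X_L = ωL = 1.95 Ω
X_C = 1/(ωC) = 1.56 Ω
Parallel: admittances add. Y = 1/(jωL) + jωC
Y = (0 + j0.127) S
|Y| = 0.127 S → |Z| = 1/|Y| = 7.84 Ω, ∠Z = −∠Y = -90.0°

127 mS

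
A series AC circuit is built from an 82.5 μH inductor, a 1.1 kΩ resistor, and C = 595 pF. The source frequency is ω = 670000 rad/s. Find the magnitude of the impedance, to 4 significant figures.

X_L = ωL = 55.27 Ω
X_C = 1/(ωC) = 2508 Ω
Net reactance X = X_L − X_C = -2453 Ω
Z = 1100 − j2453 Ω
|Z| = √(1100² + 2453²) = 2689 Ω

2689 Ω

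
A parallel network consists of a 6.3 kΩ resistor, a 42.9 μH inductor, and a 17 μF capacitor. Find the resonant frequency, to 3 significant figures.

ω₀ = 1/√(LC) = 1/√(4.29e-05 × 1.7e-05) = 37030 rad/s
f₀ = ω₀/(2π) = 5.89 kHz

5.89 kHz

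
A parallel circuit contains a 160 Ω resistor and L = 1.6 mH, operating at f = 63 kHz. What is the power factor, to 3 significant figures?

ω = 2πf = 395800 rad/s
X_L = ωL = 633 Ω
Parallel: admittances add. Y = 1/R + 1/(jωL)
Y = (0.00625 − j0.00158) S
|Y| = 0.00645 S → |Z| = 1/|Y| = 155 Ω, ∠Z = −∠Y = 14.2°
cos φ = cos(14.2°) = 0.970

0.970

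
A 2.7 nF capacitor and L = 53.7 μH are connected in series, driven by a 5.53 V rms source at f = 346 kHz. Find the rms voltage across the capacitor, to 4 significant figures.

17.57 V

ω = 2πf = 2.174e+06 rad/s
X_L = ωL = 116.7 Ω
X_C = 1/(ωC) = 170.4 Ω
Net reactance X = X_L − X_C = -53.62 Ω
Z = − j53.62 Ω
|Z| = √(0² + 53.62²) = 53.62 Ω
I = V/|Z| = 103.1 mA
V_C = I·|Z_C| = 0.1031 × 170.4 = 17.57 V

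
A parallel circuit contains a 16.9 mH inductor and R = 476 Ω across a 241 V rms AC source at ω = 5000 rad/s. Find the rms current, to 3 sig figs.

X_L = ωL = 84.5 Ω
Parallel: admittances add. Y = 1/R + 1/(jωL)
Y = (0.00210 − j0.0118) S
|Y| = 0.0120 S → |Z| = 1/|Y| = 83.2 Ω, ∠Z = −∠Y = 79.9°
I = V/|Z| = 241/83.2 = 2.90 A

2.90 A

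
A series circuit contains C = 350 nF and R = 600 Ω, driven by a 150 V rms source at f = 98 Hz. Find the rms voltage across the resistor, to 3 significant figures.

ω = 2πf = 615.8 rad/s
X_C = 1/(ωC) = 4640 Ω
Z = 600 − j4640 Ω
|Z| = √(600² + 4640²) = 4680 Ω
I = V/|Z| = 32.1 mA
V_R = I·|Z_R| = 0.0321 × 600 = 19.2 V

19.2 V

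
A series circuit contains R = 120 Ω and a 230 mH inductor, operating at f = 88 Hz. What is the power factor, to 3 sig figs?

ω = 2πf = 552.9 rad/s
X_L = ωL = 127 Ω
Z = 120 + j127 Ω
|Z| = √(120² + 127²) = 175 Ω
∠Z = arctan(127/120) = 46.7°
cos φ = cos(46.7°) = 0.686

0.686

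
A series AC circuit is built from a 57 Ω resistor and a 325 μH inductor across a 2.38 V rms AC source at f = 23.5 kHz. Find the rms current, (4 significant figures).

ω = 2πf = 147700 rad/s
X_L = ωL = 47.99 Ω
Z = 57.00 + j47.99 Ω
|Z| = √(57.00² + 47.99²) = 74.51 Ω
I = V/|Z| = 2.38/74.51 = 31.94 mA

31.94 mA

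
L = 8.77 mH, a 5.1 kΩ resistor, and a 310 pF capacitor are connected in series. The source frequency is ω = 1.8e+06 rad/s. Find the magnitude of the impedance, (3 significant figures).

14900 Ω

X_L = ωL = 15800 Ω
X_C = 1/(ωC) = 1790 Ω
Net reactance X = X_L − X_C = 14000 Ω
Z = 5100 + j14000 Ω
|Z| = √(5100² + 14000²) = 14900 Ω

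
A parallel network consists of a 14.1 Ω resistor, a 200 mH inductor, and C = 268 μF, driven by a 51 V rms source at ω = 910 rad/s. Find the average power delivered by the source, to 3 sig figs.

X_L = ωL = 182 Ω
X_C = 1/(ωC) = 4.10 Ω
Parallel: admittances add. Y = 1/R + 1/(jωL) + jωC
Y = (0.0709 + j0.238) S
|Y| = 0.249 S → |Z| = 1/|Y| = 4.02 Ω, ∠Z = −∠Y = -73.4°
I = V/|Z| = 12.7 A
P = VI cos φ = 51 × 12.7 × cos(-73.4°) = 184 W

184 W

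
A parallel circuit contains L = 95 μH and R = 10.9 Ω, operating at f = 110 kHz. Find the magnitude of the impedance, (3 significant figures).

10.8 Ω

ω = 2πf = 691200 rad/s
X_L = ωL = 65.7 Ω
Parallel: admittances add. Y = 1/R + 1/(jωL)
Y = (0.0917 − j0.0152) S
|Y| = 0.0930 S → |Z| = 1/|Y| = 10.8 Ω, ∠Z = −∠Y = 9.43°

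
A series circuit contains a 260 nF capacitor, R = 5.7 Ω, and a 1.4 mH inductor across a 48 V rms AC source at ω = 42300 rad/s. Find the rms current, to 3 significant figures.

X_L = ωL = 59.2 Ω
X_C = 1/(ωC) = 90.9 Ω
Net reactance X = X_L − X_C = -31.7 Ω
Z = 5.70 − j31.7 Ω
|Z| = √(5.70² + 31.7²) = 32.2 Ω
I = V/|Z| = 48/32.2 = 1.49 A

1.49 A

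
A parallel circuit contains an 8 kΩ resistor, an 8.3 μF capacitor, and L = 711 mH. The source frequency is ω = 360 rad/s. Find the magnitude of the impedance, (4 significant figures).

X_L = ωL = 256.0 Ω
X_C = 1/(ωC) = 334.7 Ω
Parallel: admittances add. Y = 1/R + 1/(jωL) + jωC
Y = (0.0001250 − j0.0009189) S
|Y| = 0.0009273 S → |Z| = 1/|Y| = 1078 Ω, ∠Z = −∠Y = 82.25°

1078 Ω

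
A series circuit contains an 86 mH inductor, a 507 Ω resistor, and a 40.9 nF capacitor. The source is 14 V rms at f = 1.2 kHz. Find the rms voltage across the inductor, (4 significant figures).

3.434 V

ω = 2πf = 7540 rad/s
X_L = ωL = 648.4 Ω
X_C = 1/(ωC) = 3243 Ω
Net reactance X = X_L − X_C = -2594 Ω
Z = 507.0 − j2594 Ω
|Z| = √(507.0² + 2594²) = 2643 Ω
I = V/|Z| = 5.296 mA
V_L = I·|Z_L| = 0.005296 × 648.4 = 3.434 V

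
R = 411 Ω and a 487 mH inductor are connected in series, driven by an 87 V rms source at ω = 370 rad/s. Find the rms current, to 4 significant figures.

X_L = ωL = 180.2 Ω
Z = 411.0 + j180.2 Ω
|Z| = √(411.0² + 180.2²) = 448.8 Ω
I = V/|Z| = 87/448.8 = 193.9 mA

193.9 mA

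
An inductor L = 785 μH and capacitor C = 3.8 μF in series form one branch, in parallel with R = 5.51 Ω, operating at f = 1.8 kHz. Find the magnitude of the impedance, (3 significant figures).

ω = 2πf = 11310 rad/s
X_L = ωL = 8.88 Ω
X_C = 1/(ωC) = 23.3 Ω
Branch 1: Z₁ = R = 5.51 Ω
Branch 2 (series LC): Z₂ = j(X_L − X_C) = −j14.4 Ω
Parallel: Z = Z₁Z₂/(Z₁+Z₂), |Z| = 5.15 Ω, ∠Z = -21.0°

5.15 Ω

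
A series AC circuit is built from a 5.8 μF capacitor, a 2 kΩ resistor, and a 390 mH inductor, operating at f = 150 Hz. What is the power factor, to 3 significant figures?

ω = 2πf = 942.5 rad/s
X_L = ωL = 368 Ω
X_C = 1/(ωC) = 183 Ω
Net reactance X = X_L − X_C = 185 Ω
Z = 2000 + j185 Ω
|Z| = √(2000² + 185²) = 2010 Ω
∠Z = arctan(185/2000) = 5.27°
cos φ = cos(5.27°) = 0.996

0.996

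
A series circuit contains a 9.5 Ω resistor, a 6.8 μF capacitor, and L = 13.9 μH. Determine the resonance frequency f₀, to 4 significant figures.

ω₀ = 1/√(LC) = 1/√(1.39e-05 × 6.8e-06) = 102900 rad/s
f₀ = ω₀/(2π) = 16.37 kHz

16.37 kHz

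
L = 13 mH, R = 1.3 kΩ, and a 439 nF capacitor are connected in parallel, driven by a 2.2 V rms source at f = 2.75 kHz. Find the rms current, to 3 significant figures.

ω = 2πf = 17280 rad/s
X_L = ωL = 225 Ω
X_C = 1/(ωC) = 132 Ω
Parallel: admittances add. Y = 1/R + 1/(jωL) + jωC
Y = (0.000769 + j0.00313) S
|Y| = 0.00323 S → |Z| = 1/|Y| = 310 Ω, ∠Z = −∠Y = -76.2°
I = V/|Z| = 2.2/310 = 7.10 mA

7.10 mA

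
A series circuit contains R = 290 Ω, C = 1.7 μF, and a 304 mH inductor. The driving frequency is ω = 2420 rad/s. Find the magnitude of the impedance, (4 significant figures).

X_L = ωL = 735.7 Ω
X_C = 1/(ωC) = 243.1 Ω
Net reactance X = X_L − X_C = 492.6 Ω
Z = 290.0 + j492.6 Ω
|Z| = √(290.0² + 492.6²) = 571.6 Ω

571.6 Ω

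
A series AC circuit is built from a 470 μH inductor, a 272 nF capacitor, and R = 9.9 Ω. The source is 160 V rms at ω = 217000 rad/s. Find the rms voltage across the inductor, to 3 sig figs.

X_L = ωL = 102 Ω
X_C = 1/(ωC) = 16.9 Ω
Net reactance X = X_L − X_C = 85.0 Ω
Z = 9.90 + j85.0 Ω
|Z| = √(9.90² + 85.0²) = 85.6 Ω
I = V/|Z| = 1.87 A
V_L = I·|Z_L| = 1.87 × 102 = 191 V

191 V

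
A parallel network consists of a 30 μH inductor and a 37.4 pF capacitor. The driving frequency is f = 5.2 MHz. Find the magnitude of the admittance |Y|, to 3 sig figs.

ω = 2πf = 3.267e+07 rad/s
X_L = ωL = 980 Ω
X_C = 1/(ωC) = 818 Ω
Parallel: admittances add. Y = 1/(jωL) + jωC
Y = (0 + j0.000202) S
|Y| = 0.000202 S → |Z| = 1/|Y| = 4960 Ω, ∠Z = −∠Y = -90.0°

202 μS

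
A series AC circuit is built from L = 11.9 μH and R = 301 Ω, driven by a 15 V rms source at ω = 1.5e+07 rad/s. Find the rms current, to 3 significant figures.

X_L = ωL = 178 Ω
Z = 301 + j178 Ω
|Z| = √(301² + 178²) = 350 Ω
I = V/|Z| = 15/350 = 42.9 mA

42.9 mA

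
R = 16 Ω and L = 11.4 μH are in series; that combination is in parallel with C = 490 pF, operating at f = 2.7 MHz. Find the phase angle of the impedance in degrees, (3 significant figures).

ω = 2πf = 1.696e+07 rad/s
X_L = ωL = 193 Ω
X_C = 1/(ωC) = 120 Ω
Branch 1 (R+jX_L): Z₁ = 16.0 + j193 Ω, |Z₁| = 194 Ω
Branch 2 (−jX_C): Z₂ = −j120 Ω
Parallel: Z = Z₁Z₂/(Z₁+Z₂), |Z| = 312 Ω, ∠Z = -82.4°

-82.4°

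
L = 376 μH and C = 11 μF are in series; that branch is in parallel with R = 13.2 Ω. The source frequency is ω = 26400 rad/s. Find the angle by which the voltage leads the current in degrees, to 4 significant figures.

X_L = ωL = 9.926 Ω
X_C = 1/(ωC) = 3.444 Ω
Branch 1: Z₁ = R = 13.20 Ω
Branch 2 (series LC): Z₂ = j(X_L − X_C) = j6.483 Ω
Parallel: Z = Z₁Z₂/(Z₁+Z₂), |Z| = 5.819 Ω, ∠Z = 63.84°

63.84°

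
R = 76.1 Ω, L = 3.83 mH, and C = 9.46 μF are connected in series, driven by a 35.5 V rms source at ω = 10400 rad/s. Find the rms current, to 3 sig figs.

435 mA

X_L = ωL = 39.8 Ω
X_C = 1/(ωC) = 10.2 Ω
Net reactance X = X_L − X_C = 29.7 Ω
Z = 76.1 + j29.7 Ω
|Z| = √(76.1² + 29.7²) = 81.7 Ω
I = V/|Z| = 35.5/81.7 = 435 mA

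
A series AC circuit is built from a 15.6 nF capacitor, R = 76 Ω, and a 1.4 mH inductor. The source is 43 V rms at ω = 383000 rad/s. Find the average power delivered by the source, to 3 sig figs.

X_L = ωL = 536 Ω
X_C = 1/(ωC) = 167 Ω
Net reactance X = X_L − X_C = 369 Ω
Z = 76.0 + j369 Ω
|Z| = √(76.0² + 369²) = 377 Ω
∠Z = arctan(369/76.0) = 78.4°
I = V/|Z| = 114 mA
P = VI cos φ = 43 × 0.114 × cos(78.4°) = 991 mW

991 mW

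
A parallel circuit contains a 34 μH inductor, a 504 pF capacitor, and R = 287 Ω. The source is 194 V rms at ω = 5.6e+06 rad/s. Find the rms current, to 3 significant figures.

X_L = ωL = 190 Ω
X_C = 1/(ωC) = 354 Ω
Parallel: admittances add. Y = 1/R + 1/(jωL) + jωC
Y = (0.00348 − j0.00243) S
|Y| = 0.00425 S → |Z| = 1/|Y| = 235 Ω, ∠Z = −∠Y = 34.9°
I = V/|Z| = 194/235 = 824 mA

824 mA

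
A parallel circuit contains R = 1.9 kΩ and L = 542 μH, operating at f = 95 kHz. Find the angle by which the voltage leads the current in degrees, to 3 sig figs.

ω = 2πf = 596900 rad/s
X_L = ωL = 324 Ω
Parallel: admittances add. Y = 1/R + 1/(jωL)
Y = (0.000526 − j0.00309) S
|Y| = 0.00314 S → |Z| = 1/|Y| = 319 Ω, ∠Z = −∠Y = 80.3°

80.3°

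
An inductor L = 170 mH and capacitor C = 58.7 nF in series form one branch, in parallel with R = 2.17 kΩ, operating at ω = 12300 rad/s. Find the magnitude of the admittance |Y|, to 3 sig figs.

1.49 mS

X_L = ωL = 2090 Ω
X_C = 1/(ωC) = 1390 Ω
Branch 1: Z₁ = R = 2170 Ω
Branch 2 (series LC): Z₂ = j(X_L − X_C) = j706 Ω
Parallel: Z = Z₁Z₂/(Z₁+Z₂), |Z| = 671 Ω, ∠Z = 72.0°
|Y| = 1/|Z| = 1.49 mS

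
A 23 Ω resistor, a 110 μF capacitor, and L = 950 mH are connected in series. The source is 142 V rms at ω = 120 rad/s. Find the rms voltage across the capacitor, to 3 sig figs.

X_L = ωL = 114 Ω
X_C = 1/(ωC) = 75.8 Ω
Net reactance X = X_L − X_C = 38.2 Ω
Z = 23.0 + j38.2 Ω
|Z| = √(23.0² + 38.2²) = 44.6 Ω
I = V/|Z| = 3.18 A
V_C = I·|Z_C| = 3.18 × 75.8 = 241 V

241 V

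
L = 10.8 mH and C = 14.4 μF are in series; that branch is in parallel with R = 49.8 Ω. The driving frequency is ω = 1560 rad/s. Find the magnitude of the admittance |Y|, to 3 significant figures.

X_L = ωL = 16.8 Ω
X_C = 1/(ωC) = 44.5 Ω
Branch 1: Z₁ = R = 49.8 Ω
Branch 2 (series LC): Z₂ = j(X_L − X_C) = −j27.7 Ω
Parallel: Z = Z₁Z₂/(Z₁+Z₂), |Z| = 24.2 Ω, ∠Z = -60.9°
|Y| = 1/|Z| = 41.3 mS

41.3 mS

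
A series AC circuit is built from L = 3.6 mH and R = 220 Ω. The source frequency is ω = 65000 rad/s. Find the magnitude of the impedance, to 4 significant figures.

321.2 Ω

X_L = ωL = 234.0 Ω
Z = 220.0 + j234.0 Ω
|Z| = √(220.0² + 234.0²) = 321.2 Ω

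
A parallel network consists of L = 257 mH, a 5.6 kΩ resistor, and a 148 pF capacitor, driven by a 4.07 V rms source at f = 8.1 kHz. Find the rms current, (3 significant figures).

ω = 2πf = 50890 rad/s
X_L = ωL = 13100 Ω
X_C = 1/(ωC) = 133000 Ω
Parallel: admittances add. Y = 1/R + 1/(jωL) + jωC
Y = (0.000179 − j6.89e-05) S
|Y| = 0.000191 S → |Z| = 1/|Y| = 5220 Ω, ∠Z = −∠Y = 21.1°
I = V/|Z| = 4.07/5220 = 779 μA

779 μA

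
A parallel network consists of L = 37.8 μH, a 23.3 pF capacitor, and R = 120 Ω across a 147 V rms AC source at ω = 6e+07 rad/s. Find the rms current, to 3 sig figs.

X_L = ωL = 2270 Ω
X_C = 1/(ωC) = 715 Ω
Parallel: admittances add. Y = 1/R + 1/(jωL) + jωC
Y = (0.00833 + j0.000957) S
|Y| = 0.00839 S → |Z| = 1/|Y| = 119 Ω, ∠Z = −∠Y = -6.55°
I = V/|Z| = 147/119 = 1.23 A

1.23 A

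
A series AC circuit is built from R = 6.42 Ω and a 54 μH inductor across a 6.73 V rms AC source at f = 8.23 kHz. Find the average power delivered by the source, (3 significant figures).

ω = 2πf = 51710 rad/s
X_L = ωL = 2.79 Ω
Z = 6.42 + j2.79 Ω
|Z| = √(6.42² + 2.79²) = 7.00 Ω
∠Z = arctan(2.79/6.42) = 23.5°
I = V/|Z| = 961 mA
P = VI cos φ = 6.73 × 0.961 × cos(23.5°) = 5.93 W

5.93 W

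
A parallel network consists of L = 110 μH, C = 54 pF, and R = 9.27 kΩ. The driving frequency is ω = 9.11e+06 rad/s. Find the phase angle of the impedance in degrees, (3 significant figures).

78.0°

X_L = ωL = 1000 Ω
X_C = 1/(ωC) = 2030 Ω
Parallel: admittances add. Y = 1/R + 1/(jωL) + jωC
Y = (0.000108 − j0.000506) S
|Y| = 0.000517 S → |Z| = 1/|Y| = 1930 Ω, ∠Z = −∠Y = 78.0°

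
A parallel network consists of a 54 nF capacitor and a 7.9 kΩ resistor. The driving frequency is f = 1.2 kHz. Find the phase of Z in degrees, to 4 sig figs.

-72.73°

ω = 2πf = 7540 rad/s
X_C = 1/(ωC) = 2456 Ω
Parallel: admittances add. Y = 1/R + jωC
Y = (0.0001266 + j0.0004072) S
|Y| = 0.0004264 S → |Z| = 1/|Y| = 2345 Ω, ∠Z = −∠Y = -72.73°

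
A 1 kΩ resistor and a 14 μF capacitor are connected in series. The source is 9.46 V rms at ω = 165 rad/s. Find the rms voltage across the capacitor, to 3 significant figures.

3.76 V

X_C = 1/(ωC) = 433 Ω
Z = 1000 − j433 Ω
|Z| = √(1000² + 433²) = 1090 Ω
I = V/|Z| = 8.68 mA
V_C = I·|Z_C| = 0.00868 × 433 = 3.76 V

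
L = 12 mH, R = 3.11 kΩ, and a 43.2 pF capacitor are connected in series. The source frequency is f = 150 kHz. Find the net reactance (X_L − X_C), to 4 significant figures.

ω = 2πf = 942500 rad/s
X_L = ωL = 11310 Ω
X_C = 1/(ωC) = 24560 Ω
X = 11310 − 24560 = -13250 Ω

-13250 Ω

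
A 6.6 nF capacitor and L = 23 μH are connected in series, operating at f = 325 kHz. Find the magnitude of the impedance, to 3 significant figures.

ω = 2πf = 2.042e+06 rad/s
X_L = ωL = 47.0 Ω
X_C = 1/(ωC) = 74.2 Ω
Net reactance X = X_L − X_C = -27.2 Ω
Z = − j27.2 Ω
|Z| = √(0² + 27.2²) = 27.2 Ω

27.2 Ω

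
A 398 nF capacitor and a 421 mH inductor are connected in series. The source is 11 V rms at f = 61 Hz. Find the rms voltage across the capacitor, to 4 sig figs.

11.28 V

ω = 2πf = 383.3 rad/s
X_L = ωL = 161.4 Ω
X_C = 1/(ωC) = 6556 Ω
Net reactance X = X_L − X_C = -6394 Ω
Z = − j6394 Ω
|Z| = √(0² + 6394²) = 6394 Ω
I = V/|Z| = 1.720 mA
V_C = I·|Z_C| = 0.001720 × 6556 = 11.28 V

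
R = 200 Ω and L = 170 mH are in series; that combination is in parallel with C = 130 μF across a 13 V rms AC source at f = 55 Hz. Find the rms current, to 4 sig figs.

ω = 2πf = 345.6 rad/s
X_L = ωL = 58.75 Ω
X_C = 1/(ωC) = 22.26 Ω
Branch 1 (R+jX_L): Z₁ = 200.0 + j58.75 Ω, |Z₁| = 208.4 Ω
Branch 2 (−jX_C): Z₂ = −j22.26 Ω
Parallel: Z = Z₁Z₂/(Z₁+Z₂), |Z| = 22.82 Ω, ∠Z = -83.97°
I = V/|Z| = 13/22.82 = 569.6 mA

569.6 mA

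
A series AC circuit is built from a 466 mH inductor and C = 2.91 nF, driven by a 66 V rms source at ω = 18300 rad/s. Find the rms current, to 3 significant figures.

6.44 mA

X_L = ωL = 8530 Ω
X_C = 1/(ωC) = 18800 Ω
Net reactance X = X_L − X_C = -10300 Ω
Z = − j10300 Ω
|Z| = √(0² + 10300²) = 10300 Ω
I = V/|Z| = 66/10300 = 6.44 mA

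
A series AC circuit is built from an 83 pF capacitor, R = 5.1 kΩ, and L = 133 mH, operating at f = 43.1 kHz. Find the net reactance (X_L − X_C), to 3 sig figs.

ω = 2πf = 270800 rad/s
X_L = ωL = 36000 Ω
X_C = 1/(ωC) = 44500 Ω
X = 36000 − 44500 = -8470 Ω

-8470 Ω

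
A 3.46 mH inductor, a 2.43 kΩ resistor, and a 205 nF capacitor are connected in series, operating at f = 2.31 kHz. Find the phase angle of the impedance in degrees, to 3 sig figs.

-6.71°

ω = 2πf = 14510 rad/s
X_L = ωL = 50.2 Ω
X_C = 1/(ωC) = 336 Ω
Net reactance X = X_L − X_C = -286 Ω
Z = 2430 − j286 Ω
|Z| = √(2430² + 286²) = 2450 Ω
∠Z = arctan(-286/2430) = -6.71°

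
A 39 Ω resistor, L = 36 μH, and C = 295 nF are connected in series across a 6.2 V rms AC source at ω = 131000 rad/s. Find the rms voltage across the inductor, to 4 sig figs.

X_L = ωL = 4.716 Ω
X_C = 1/(ωC) = 25.88 Ω
Net reactance X = X_L − X_C = -21.16 Ω
Z = 39.00 − j21.16 Ω
|Z| = √(39.00² + 21.16²) = 44.37 Ω
I = V/|Z| = 139.7 mA
V_L = I·|Z_L| = 0.1397 × 4.716 = 0.6590 V

0.6590 V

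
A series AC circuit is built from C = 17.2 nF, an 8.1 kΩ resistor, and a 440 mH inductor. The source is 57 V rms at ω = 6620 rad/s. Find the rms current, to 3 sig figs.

X_L = ωL = 2910 Ω
X_C = 1/(ωC) = 8780 Ω
Net reactance X = X_L − X_C = -5870 Ω
Z = 8100 − j5870 Ω
|Z| = √(8100² + 5870²) = 10000 Ω
I = V/|Z| = 57/10000 = 5.70 mA

5.70 mA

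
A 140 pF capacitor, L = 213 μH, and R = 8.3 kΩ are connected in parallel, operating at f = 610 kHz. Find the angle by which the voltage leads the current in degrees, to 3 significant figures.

80.1°

ω = 2πf = 3.833e+06 rad/s
X_L = ωL = 816 Ω
X_C = 1/(ωC) = 1860 Ω
Parallel: admittances add. Y = 1/R + 1/(jωL) + jωC
Y = (0.000120 − j0.000688) S
|Y| = 0.000699 S → |Z| = 1/|Y| = 1430 Ω, ∠Z = −∠Y = 80.1°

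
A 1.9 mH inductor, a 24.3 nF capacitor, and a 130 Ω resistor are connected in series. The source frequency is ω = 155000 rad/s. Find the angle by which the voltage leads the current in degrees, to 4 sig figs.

X_L = ωL = 294.5 Ω
X_C = 1/(ωC) = 265.5 Ω
Net reactance X = X_L − X_C = 29.00 Ω
Z = 130.0 + j29.00 Ω
|Z| = √(130.0² + 29.00²) = 133.2 Ω
∠Z = arctan(29.00/130.0) = 12.58°

12.58°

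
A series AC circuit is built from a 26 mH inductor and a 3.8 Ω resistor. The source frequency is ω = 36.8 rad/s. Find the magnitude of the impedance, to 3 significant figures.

3.92 Ω

X_L = ωL = 0.957 Ω
Z = 3.80 + j0.957 Ω
|Z| = √(3.80² + 0.957²) = 3.92 Ω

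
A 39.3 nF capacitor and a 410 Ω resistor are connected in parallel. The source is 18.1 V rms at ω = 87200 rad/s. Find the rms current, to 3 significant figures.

X_C = 1/(ωC) = 292 Ω
Parallel: admittances add. Y = 1/R + jωC
Y = (0.00244 + j0.00343) S
|Y| = 0.00421 S → |Z| = 1/|Y| = 238 Ω, ∠Z = −∠Y = -54.6°
I = V/|Z| = 18.1/238 = 76.1 mA

76.1 mA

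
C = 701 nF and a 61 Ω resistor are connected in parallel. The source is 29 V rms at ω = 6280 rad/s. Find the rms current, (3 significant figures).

492 mA

X_C = 1/(ωC) = 227 Ω
Parallel: admittances add. Y = 1/R + jωC
Y = (0.0164 + j0.00440) S
|Y| = 0.0170 S → |Z| = 1/|Y| = 58.9 Ω, ∠Z = −∠Y = -15.0°
I = V/|Z| = 29/58.9 = 492 mA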